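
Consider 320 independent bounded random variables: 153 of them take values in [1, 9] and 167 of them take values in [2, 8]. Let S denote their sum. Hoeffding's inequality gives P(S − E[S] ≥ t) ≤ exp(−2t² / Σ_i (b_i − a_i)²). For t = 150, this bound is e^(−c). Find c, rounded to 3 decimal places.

2.847

Σ(b_i − a_i)² = 153·8² + 167·6² = 15804.
c = 2t² / 15804 = 2·150² / 15804 = 2.8474.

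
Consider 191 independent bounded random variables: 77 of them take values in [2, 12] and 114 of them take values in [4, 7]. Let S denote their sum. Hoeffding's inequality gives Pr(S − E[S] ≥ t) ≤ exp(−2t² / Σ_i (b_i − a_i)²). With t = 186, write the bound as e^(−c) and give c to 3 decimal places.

Σ(b_i − a_i)² = 77·10² + 114·3² = 8726.
c = 2t² / 8726 = 2·186² / 8726 = 7.9294.

7.929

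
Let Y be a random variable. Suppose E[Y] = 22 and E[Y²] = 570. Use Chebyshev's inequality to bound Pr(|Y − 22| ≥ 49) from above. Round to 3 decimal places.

Var(Y) = E[Y²] − (E[Y])² = 570 − 484 = 86.
Chebyshev's inequality: Pr(|Y − μ| ≥ t) ≤ Var(Y)/t² = 86/2401 = 0.0358.

0.036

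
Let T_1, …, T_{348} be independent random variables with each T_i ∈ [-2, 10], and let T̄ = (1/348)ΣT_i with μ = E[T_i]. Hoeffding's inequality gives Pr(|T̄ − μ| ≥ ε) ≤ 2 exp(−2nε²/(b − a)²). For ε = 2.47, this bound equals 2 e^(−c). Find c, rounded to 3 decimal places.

c = 2nε²/(b − a)² = 2·348·2.47² / 12² = 29.4877.

29.488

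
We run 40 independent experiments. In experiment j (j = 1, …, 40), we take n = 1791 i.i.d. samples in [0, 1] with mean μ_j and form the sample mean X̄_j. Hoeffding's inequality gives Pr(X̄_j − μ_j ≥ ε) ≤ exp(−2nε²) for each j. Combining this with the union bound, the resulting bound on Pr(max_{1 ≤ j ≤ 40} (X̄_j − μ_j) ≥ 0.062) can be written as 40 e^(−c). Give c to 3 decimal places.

13.769

Union bound over the 40 events: Pr(max_{1 ≤ j ≤ 40} (X̄_j − μ_j) ≥ 0.062) ≤ 40·exp(−2nε²) = 40 exp(−2·1791·0.062²).
So c = 2·1791·0.062² = 13.7692.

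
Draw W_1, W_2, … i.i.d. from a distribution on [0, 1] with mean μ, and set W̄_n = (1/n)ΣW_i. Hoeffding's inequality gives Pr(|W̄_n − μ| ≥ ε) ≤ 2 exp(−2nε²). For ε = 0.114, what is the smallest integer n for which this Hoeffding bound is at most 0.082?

Require 2·exp(−2nε²) ≤ 0.082, i.e. 2nε² ≥ ln(2/0.082) = 3.194183.
So n ≥ 3.194183 / (2·0.114²) = 122.891.
The smallest integer n is 123.

123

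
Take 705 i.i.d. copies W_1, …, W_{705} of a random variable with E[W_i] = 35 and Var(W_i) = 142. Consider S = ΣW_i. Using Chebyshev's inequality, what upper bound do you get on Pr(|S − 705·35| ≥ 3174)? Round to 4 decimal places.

0.0099

Var(S) = n·Var(W_i) = 705·142 = 100110.
Chebyshev: Pr(|S − 705·35| ≥ 3174) ≤ Var(S)/3174² = 100110/10074276 = 0.0099.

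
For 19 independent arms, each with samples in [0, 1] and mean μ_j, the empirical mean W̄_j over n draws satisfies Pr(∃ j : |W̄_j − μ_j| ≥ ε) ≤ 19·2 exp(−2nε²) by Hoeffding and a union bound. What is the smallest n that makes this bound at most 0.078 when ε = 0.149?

140

Need 2·19·exp(−2nε²) ≤ 0.078, i.e. exp(−2nε²) ≤ 0.078/38.
So 2nε² ≥ ln(38/0.078) = 6.188633.
Hence n ≥ 6.188633/(2·0.149²) = 139.377.
The smallest integer n is 140.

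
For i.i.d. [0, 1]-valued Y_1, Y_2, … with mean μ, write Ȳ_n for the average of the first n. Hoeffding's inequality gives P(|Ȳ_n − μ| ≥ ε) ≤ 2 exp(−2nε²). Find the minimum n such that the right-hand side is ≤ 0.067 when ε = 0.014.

Require 2·exp(−2nε²) ≤ 0.067, i.e. 2nε² ≥ ln(2/0.067) = 3.396210.
So n ≥ 3.396210 / (2·0.014²) = 8663.801.
The smallest integer n is 8664.

8664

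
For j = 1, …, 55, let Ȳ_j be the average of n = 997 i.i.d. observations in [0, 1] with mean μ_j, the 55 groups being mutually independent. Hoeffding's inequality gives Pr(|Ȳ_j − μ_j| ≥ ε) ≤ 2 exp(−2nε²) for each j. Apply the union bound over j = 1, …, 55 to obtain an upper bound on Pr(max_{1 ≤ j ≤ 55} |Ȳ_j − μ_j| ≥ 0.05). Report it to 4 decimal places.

0.7524

Per-experiment Hoeffding bound: 2·exp(−2·997·0.05²) = 2·exp(−4.98500) = 0.01368.
Union bound over 55 events: 55·0.01368 = 0.75238.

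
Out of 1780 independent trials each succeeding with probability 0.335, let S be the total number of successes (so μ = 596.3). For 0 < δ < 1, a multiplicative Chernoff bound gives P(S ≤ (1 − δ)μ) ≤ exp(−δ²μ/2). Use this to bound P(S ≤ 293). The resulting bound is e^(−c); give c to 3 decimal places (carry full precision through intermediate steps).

Write 293 = (1 − δ)μ, so δ = 1 − 293/596.3 = 0.5086366…
Then the exponent is δ²μ/2 = (μ − 293)²/(2μ) = 77.134739.

77.135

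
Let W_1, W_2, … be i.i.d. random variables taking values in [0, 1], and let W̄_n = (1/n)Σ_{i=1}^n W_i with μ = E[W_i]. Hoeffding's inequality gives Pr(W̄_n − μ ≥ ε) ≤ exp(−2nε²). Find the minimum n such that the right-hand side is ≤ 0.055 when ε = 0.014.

7400

Require exp(−2nε²) ≤ 0.055, i.e. 2nε² ≥ ln(1/0.055) = 2.900422.
So n ≥ 2.900422 / (2·0.014²) = 7399.036.
The smallest integer n is 7400.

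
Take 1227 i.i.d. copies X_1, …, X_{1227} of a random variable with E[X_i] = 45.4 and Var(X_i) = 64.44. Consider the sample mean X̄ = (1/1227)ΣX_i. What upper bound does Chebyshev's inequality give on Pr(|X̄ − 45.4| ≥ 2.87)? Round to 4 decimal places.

Var(X̄) = Var(X_i)/n = 64.44/1227 = 0.052518.
Chebyshev: Pr(|X̄ − 45.4| ≥ 2.87) ≤ Var(X̄)/(2.87)² = 64.44/(1227·2.87²) = 0.0064.

0.0064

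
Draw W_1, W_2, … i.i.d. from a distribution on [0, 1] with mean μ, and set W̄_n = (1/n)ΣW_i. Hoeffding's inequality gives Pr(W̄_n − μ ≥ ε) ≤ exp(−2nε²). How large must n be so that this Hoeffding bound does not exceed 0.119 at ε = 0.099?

Require exp(−2nε²) ≤ 0.119, i.e. 2nε² ≥ ln(1/0.119) = 2.128632.
So n ≥ 2.128632 / (2·0.099²) = 108.593.
The smallest integer n is 109.

109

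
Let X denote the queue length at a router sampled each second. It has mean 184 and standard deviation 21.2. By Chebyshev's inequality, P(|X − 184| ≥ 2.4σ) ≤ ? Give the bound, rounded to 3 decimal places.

Chebyshev: P(|X − μ| ≥ t) ≤ Var(X)/t².
Var(X) = σ² = 21.2² = 449.44.
t = 2.4·21.2 = 50.88.
Bound = 449.44 / 2588.7744 = 0.1736.

0.174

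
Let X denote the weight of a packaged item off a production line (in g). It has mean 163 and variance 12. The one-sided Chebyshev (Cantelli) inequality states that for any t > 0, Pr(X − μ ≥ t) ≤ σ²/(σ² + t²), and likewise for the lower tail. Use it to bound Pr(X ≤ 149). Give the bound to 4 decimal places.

0.0577

Here σ² = 12 and t = 14, so σ² + t² = 208.
Cantelli's bound: 12/208 = 0.0577.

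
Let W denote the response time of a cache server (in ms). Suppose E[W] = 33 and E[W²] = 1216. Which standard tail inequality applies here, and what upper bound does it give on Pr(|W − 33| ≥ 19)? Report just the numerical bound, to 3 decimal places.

0.352

The first two moments determine the variance, so Chebyshev's inequality is the sharpest standard bound available.
Var(W) = E[W²] − (E[W])² = 1216 − 1089 = 127.
Chebyshev's inequality: Pr(|W − μ| ≥ t) ≤ Var(W)/t² = 127/361 = 0.3518.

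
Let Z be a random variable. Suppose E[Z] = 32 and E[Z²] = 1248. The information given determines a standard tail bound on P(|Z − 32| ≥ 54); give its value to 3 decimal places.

The first two moments determine the variance, so Chebyshev's inequality is the sharpest standard bound available.
Var(Z) = E[Z²] − (E[Z])² = 1248 − 1024 = 224.
Chebyshev's inequality: P(|Z − μ| ≥ t) ≤ Var(Z)/t² = 224/2916 = 0.0768.

0.077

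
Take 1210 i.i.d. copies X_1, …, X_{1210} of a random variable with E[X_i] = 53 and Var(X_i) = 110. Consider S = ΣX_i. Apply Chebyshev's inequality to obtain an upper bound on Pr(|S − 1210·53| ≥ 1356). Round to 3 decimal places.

Var(S) = n·Var(X_i) = 1210·110 = 133100.
Chebyshev: Pr(|S − 1210·53| ≥ 1356) ≤ Var(S)/1356² = 133100/1838736 = 0.0724.

0.072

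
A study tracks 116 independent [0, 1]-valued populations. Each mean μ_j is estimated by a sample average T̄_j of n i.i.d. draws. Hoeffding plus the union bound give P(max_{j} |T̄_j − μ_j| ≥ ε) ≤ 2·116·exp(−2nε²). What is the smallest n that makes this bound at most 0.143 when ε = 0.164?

138

Need 2·116·exp(−2nε²) ≤ 0.143, i.e. exp(−2nε²) ≤ 0.143/232.
So 2nε² ≥ ln(232/0.143) = 7.391648.
Hence n ≥ 7.391648/(2·0.164²) = 137.412.
The smallest integer n is 138.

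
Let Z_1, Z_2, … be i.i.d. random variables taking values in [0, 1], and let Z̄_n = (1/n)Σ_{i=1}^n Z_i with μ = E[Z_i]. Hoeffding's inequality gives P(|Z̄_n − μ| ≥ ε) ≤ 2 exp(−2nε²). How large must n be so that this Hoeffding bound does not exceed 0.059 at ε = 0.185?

Require 2·exp(−2nε²) ≤ 0.059, i.e. 2nε² ≥ ln(2/0.059) = 3.523365.
So n ≥ 3.523365 / (2·0.185²) = 51.474.
The smallest integer n is 52.

52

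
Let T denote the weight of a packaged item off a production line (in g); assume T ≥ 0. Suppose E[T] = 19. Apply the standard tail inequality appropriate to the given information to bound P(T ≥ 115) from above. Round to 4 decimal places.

0.1652

Only the mean of a non-negative variable is known, so Markov's inequality is the applicable tail bound.
Markov's inequality: for a non-negative random variable, P(T ≥ a) ≤ E[T]/a.
Here E[T] = 19 and a = 115, so the bound is 19/115 = 0.1652.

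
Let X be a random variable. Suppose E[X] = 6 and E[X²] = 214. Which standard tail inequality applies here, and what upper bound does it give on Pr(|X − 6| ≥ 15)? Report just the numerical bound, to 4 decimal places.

0.7911

The first two moments determine the variance, so Chebyshev's inequality is the sharpest standard bound available.
Var(X) = E[X²] − (E[X])² = 214 − 36 = 178.
Chebyshev's inequality: Pr(|X − μ| ≥ t) ≤ Var(X)/t² = 178/225 = 0.7911.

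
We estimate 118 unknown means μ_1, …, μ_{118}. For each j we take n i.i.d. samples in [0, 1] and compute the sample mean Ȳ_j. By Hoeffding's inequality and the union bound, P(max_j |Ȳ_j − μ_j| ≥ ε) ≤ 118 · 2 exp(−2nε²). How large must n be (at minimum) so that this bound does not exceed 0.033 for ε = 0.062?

Need 2·118·exp(−2nε²) ≤ 0.033, i.e. exp(−2nε²) ≤ 0.033/236.
So 2nε² ≥ ln(236/0.033) = 8.875080.
Hence n ≥ 8.875080/(2·0.062²) = 1154.407.
The smallest integer n is 1155.

1155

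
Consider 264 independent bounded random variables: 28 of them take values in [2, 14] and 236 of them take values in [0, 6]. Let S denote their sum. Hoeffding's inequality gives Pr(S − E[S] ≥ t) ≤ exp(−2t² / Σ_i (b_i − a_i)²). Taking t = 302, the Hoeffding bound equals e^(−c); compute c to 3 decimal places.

14.560

Σ(b_i − a_i)² = 28·12² + 236·6² = 12528.
c = 2t² / 12528 = 2·302² / 12528 = 14.5600.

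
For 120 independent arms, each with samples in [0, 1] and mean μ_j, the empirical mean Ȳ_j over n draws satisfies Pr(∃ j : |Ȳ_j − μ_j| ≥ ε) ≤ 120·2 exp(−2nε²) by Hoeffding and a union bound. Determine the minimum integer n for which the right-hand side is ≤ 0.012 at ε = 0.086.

Need 2·120·exp(−2nε²) ≤ 0.012, i.e. exp(−2nε²) ≤ 0.012/240.
So 2nε² ≥ ln(240/0.012) = 9.903488.
Hence n ≥ 9.903488/(2·0.086²) = 669.516.
The smallest integer n is 670.

670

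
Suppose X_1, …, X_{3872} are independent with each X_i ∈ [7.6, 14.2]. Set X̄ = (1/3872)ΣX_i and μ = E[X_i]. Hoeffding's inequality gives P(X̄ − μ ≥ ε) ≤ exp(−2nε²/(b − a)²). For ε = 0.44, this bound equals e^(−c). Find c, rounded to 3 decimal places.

34.418

c = 2nε²/(b − a)² = 2·3872·0.44² / 6.6² = 34.4178.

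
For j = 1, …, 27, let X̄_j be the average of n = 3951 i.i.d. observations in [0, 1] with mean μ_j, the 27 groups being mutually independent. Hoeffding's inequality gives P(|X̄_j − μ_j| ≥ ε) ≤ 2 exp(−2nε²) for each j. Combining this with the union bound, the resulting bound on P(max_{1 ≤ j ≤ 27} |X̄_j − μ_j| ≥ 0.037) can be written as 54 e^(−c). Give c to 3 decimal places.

10.818

Union bound over the 27 events: P(max_{1 ≤ j ≤ 27} |X̄_j − μ_j| ≥ 0.037) ≤ 27·2·exp(−2nε²) = 54 exp(−2·3951·0.037²).
So c = 2·3951·0.037² = 10.8178.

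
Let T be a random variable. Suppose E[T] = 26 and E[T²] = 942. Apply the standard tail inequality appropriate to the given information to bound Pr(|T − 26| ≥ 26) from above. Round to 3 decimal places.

0.393

The first two moments determine the variance, so Chebyshev's inequality is the sharpest standard bound available.
Var(T) = E[T²] − (E[T])² = 942 − 676 = 266.
Chebyshev's inequality: Pr(|T − μ| ≥ t) ≤ Var(T)/t² = 266/676 = 0.3935.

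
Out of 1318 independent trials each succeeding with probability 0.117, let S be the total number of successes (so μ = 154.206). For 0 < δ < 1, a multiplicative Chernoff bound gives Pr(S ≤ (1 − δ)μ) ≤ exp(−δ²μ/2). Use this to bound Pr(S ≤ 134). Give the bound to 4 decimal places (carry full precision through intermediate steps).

Write 134 = (1 − δ)μ, so δ = 1 − 134/154.206 = 0.1310325…
Then the exponent is δ²μ/2 = (μ − 134)²/(2μ) = 1.323821.
Bound = exp(−1.323821) = 0.26612.

0.2661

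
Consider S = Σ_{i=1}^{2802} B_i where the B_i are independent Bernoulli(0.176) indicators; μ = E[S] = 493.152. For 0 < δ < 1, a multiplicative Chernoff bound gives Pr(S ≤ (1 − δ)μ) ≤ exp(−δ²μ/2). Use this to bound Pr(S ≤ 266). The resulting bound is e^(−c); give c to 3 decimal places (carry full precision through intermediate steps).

Write 266 = (1 − δ)μ, so δ = 1 − 266/493.152 = 0.4606125…
Then the exponent is δ²μ/2 = (μ − 266)²/(2μ) = 52.314531.

52.315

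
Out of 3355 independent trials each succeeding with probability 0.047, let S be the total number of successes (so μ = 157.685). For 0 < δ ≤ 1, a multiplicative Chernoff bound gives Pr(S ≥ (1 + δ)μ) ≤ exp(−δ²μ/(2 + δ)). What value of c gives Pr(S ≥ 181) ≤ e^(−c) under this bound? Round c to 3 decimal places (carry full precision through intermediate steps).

1.605

Write 181 = (1 + δ)μ, so δ = 181/157.685 − 1 = 0.1478581…
Then the exponent is δ²μ/(2 + δ) = (181 − μ)² / (μ·(2 + δ)) = 1.604999.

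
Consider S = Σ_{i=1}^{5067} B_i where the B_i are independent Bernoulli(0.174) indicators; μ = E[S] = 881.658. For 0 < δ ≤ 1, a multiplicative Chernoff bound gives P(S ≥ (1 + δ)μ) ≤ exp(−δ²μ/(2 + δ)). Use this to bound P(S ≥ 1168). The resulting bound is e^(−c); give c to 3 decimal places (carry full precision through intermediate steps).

40.003

Write 1168 = (1 + δ)μ, so δ = 1168/881.658 − 1 = 0.3247767…
Then the exponent is δ²μ/(2 + δ) = (1168 − μ)² / (μ·(2 + δ)) = 40.002645.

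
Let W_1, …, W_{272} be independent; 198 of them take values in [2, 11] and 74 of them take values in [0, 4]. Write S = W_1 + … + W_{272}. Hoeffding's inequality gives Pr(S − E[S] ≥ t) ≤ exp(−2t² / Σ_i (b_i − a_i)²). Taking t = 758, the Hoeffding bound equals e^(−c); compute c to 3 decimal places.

66.724

Σ(b_i − a_i)² = 198·9² + 74·4² = 17222.
c = 2t² / 17222 = 2·758² / 17222 = 66.7244.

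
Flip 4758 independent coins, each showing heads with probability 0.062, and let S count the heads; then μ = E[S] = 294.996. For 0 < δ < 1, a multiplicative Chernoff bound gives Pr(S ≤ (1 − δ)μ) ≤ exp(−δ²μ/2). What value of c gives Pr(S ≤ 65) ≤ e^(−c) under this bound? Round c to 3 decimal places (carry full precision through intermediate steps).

89.659

Write 65 = (1 − δ)μ, so δ = 1 − 65/294.996 = 0.779658…
Then the exponent is δ²μ/2 = (μ − 65)²/(2μ) = 89.659114.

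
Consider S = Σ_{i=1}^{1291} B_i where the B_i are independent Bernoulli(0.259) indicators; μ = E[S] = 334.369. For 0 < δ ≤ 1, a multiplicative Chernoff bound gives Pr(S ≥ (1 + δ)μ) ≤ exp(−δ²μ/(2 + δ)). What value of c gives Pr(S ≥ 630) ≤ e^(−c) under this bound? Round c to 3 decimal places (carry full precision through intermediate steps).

90.627

Write 630 = (1 + δ)μ, so δ = 630/334.369 − 1 = 0.884146…
Then the exponent is δ²μ/(2 + δ) = (630 − μ)² / (μ·(2 + δ)) = 90.626812.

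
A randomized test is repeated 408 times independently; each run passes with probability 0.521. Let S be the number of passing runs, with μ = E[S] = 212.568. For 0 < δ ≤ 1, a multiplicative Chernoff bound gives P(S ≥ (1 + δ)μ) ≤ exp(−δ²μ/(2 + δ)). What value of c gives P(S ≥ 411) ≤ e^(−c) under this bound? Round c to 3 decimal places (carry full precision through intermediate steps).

Write 411 = (1 + δ)μ, so δ = 411/212.568 − 1 = 0.9334989…
Then the exponent is δ²μ/(2 + δ) = (411 − μ)² / (μ·(2 + δ)) = 63.145092.

63.145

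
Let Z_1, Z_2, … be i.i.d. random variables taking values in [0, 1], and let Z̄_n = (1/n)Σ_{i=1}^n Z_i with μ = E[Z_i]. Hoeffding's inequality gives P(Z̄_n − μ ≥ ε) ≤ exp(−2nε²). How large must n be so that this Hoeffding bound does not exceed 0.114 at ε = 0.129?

66

Require exp(−2nε²) ≤ 0.114, i.e. 2nε² ≥ ln(1/0.114) = 2.171557.
So n ≥ 2.171557 / (2·0.129²) = 65.247.
The smallest integer n is 66.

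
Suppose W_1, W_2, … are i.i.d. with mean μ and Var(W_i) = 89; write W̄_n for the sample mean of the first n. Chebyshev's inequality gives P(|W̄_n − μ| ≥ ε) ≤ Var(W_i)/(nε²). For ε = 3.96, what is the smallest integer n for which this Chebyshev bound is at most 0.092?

62

Require 89/(n·3.96²) ≤ 0.092, i.e. n ≥ 89/(0.092·3.96²) = 61.690.
The smallest integer n is 62.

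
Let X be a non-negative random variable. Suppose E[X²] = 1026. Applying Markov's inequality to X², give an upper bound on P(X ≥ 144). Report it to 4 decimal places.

0.0495

Since X ≥ 0, the event {X ≥ 144} is the same as {X² ≥ 20736}.
Markov's inequality applied to X² gives P(X² ≥ 20736) ≤ E[X²]/20736 = 1026/20736 = 0.0495.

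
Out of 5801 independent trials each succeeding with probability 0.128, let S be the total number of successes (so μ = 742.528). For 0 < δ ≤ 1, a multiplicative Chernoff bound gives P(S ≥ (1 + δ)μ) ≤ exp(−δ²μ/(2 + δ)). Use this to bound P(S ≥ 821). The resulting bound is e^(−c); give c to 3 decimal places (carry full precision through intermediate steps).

3.938

Write 821 = (1 + δ)μ, so δ = 821/742.528 − 1 = 0.1056822…
Then the exponent is δ²μ/(2 + δ) = (821 − μ)² / (μ·(2 + δ)) = 3.938436.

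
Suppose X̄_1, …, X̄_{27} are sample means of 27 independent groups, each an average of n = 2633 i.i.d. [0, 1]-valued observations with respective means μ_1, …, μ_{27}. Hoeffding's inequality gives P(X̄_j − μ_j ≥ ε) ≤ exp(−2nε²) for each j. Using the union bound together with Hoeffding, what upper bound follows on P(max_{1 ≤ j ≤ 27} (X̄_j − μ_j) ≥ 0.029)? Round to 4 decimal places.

Per-experiment Hoeffding bound: exp(−2·2633·0.029²) = exp(−4.42871) = 0.01193.
Union bound over 27 events: 27·0.01193 = 0.32211.

0.3221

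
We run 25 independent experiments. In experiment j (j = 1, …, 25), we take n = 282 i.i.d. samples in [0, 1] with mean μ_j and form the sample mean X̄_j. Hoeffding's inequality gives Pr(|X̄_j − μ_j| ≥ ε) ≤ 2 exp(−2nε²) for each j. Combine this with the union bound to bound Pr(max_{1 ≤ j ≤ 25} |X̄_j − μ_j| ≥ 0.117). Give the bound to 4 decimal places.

Per-experiment Hoeffding bound: 2·exp(−2·282·0.117²) = 2·exp(−7.72060) = 0.00088719.
Union bound over 25 events: 25·0.00088719 = 0.02218.

0.0222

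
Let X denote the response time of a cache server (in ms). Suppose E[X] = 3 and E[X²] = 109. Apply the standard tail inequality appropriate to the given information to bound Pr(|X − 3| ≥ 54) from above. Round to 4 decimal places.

0.0343

The first two moments determine the variance, so Chebyshev's inequality is the sharpest standard bound available.
Var(X) = E[X²] − (E[X])² = 109 − 9 = 100.
Chebyshev's inequality: Pr(|X − μ| ≥ t) ≤ Var(X)/t² = 100/2916 = 0.0343.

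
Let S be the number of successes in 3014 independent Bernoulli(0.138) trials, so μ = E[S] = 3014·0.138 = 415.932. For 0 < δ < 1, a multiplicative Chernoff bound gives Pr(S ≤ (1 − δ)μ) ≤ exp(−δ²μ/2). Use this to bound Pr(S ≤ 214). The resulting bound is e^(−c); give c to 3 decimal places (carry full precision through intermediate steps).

49.018

Write 214 = (1 − δ)μ, so δ = 1 − 214/415.932 = 0.4854928…
Then the exponent is δ²μ/2 = (μ − 214)²/(2μ) = 49.018268.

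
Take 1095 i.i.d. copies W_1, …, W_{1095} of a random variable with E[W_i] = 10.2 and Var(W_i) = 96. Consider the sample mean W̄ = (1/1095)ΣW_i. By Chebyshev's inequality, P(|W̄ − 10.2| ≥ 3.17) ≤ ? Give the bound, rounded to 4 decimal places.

0.0087

Var(W̄) = Var(W_i)/n = 96/1095 = 0.087671.
Chebyshev: P(|W̄ − 10.2| ≥ 3.17) ≤ Var(W̄)/(3.17)² = 96/(1095·3.17²) = 0.0087.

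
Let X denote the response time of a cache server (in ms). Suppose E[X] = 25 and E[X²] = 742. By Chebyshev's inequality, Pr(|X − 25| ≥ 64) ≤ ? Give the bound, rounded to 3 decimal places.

Var(X) = E[X²] − (E[X])² = 742 − 625 = 117.
Chebyshev's inequality: Pr(|X − μ| ≥ t) ≤ Var(X)/t² = 117/4096 = 0.0286.

0.029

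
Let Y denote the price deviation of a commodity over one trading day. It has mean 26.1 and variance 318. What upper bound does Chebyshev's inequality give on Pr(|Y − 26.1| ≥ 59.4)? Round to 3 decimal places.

Chebyshev: Pr(|Y − μ| ≥ t) ≤ Var(Y)/t².
Bound = 318 / 3528.36 = 0.0901.

0.090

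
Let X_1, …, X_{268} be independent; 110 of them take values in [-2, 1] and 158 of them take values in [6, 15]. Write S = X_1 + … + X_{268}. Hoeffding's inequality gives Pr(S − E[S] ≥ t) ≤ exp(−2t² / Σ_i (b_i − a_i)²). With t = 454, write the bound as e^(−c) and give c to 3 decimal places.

29.898

Σ(b_i − a_i)² = 110·3² + 158·9² = 13788.
c = 2t² / 13788 = 2·454² / 13788 = 29.8979.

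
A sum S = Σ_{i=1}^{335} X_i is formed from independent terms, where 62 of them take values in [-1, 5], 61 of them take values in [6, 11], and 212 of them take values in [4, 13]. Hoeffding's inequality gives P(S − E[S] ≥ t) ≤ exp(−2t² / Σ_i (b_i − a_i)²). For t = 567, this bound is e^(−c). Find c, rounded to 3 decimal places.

Σ(b_i − a_i)² = 62·6² + 61·5² + 212·9² = 20929.
c = 2t² / 20929 = 2·567² / 20929 = 30.7219.

30.722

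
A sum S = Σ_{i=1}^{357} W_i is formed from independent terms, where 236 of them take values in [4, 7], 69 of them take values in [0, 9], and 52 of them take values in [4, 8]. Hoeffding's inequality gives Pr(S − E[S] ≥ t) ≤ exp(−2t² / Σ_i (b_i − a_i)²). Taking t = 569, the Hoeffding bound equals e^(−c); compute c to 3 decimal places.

75.778

Σ(b_i − a_i)² = 236·3² + 69·9² + 52·4² = 8545.
c = 2t² / 8545 = 2·569² / 8545 = 75.7779.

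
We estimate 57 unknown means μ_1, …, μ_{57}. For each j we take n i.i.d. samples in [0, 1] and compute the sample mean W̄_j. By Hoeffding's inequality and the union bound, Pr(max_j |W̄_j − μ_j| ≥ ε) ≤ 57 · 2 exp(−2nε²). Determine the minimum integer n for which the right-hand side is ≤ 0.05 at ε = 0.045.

Need 2·57·exp(−2nε²) ≤ 0.05, i.e. exp(−2nε²) ≤ 0.05/114.
So 2nε² ≥ ln(114/0.05) = 7.731931.
Hence n ≥ 7.731931/(2·0.045²) = 1909.119.
The smallest integer n is 1910.

1910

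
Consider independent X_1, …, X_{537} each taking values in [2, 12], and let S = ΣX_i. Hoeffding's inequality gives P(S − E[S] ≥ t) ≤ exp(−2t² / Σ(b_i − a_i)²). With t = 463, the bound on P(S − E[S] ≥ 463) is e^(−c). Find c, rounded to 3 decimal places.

7.984

Σ(b_i − a_i)² = 537·(10)² = 53700.
c = 2t²/53700 = 2·463²/53700 = 7.9839.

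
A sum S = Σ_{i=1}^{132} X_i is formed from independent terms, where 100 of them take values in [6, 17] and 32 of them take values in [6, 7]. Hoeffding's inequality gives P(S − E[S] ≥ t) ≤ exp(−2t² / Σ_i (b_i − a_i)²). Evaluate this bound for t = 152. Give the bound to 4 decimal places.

0.0222

Σ(b_i − a_i)² = 100·11² + 32·1² = 12132.
Exponent = 2·152² / 12132 = 3.80877.
Bound = exp(−3.80877) = 0.02218.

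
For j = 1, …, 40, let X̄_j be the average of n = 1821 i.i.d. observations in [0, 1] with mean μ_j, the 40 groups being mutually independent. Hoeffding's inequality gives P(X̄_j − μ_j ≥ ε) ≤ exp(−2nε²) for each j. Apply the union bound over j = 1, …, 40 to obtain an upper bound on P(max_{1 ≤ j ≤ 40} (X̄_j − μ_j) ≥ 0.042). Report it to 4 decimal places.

0.0649

Per-experiment Hoeffding bound: exp(−2·1821·0.042²) = exp(−6.42449) = 0.0016214.
Union bound over 40 events: 40·0.0016214 = 0.06485.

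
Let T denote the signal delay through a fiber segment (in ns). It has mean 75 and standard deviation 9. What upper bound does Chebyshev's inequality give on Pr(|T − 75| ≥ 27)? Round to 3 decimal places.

0.111

Chebyshev: Pr(|T − μ| ≥ t) ≤ Var(T)/t².
Var(T) = σ² = 9² = 81.
Bound = 81 / 729 = 0.1111.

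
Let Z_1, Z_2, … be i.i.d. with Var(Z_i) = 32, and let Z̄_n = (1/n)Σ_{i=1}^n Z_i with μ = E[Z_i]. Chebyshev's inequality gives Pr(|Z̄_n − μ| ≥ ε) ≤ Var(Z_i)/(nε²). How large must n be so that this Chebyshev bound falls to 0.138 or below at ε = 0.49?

966

Require 32/(n·0.49²) ≤ 0.138, i.e. n ≥ 32/(0.138·0.49²) = 965.781.
The smallest integer n is 966.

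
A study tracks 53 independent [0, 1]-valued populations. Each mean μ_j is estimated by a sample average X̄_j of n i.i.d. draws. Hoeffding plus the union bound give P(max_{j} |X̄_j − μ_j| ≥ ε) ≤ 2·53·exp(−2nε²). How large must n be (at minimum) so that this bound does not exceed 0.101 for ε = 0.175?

Need 2·53·exp(−2nε²) ≤ 0.101, i.e. exp(−2nε²) ≤ 0.101/106.
So 2nε² ≥ ln(106/0.101) = 6.956074.
Hence n ≥ 6.956074/(2·0.175²) = 113.569.
The smallest integer n is 114.

114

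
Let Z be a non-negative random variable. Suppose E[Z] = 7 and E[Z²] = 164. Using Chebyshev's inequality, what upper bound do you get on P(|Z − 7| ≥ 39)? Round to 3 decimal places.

0.076

Var(Z) = E[Z²] − (E[Z])² = 164 − 49 = 115.
Chebyshev's inequality: P(|Z − μ| ≥ t) ≤ Var(Z)/t² = 115/1521 = 0.0756.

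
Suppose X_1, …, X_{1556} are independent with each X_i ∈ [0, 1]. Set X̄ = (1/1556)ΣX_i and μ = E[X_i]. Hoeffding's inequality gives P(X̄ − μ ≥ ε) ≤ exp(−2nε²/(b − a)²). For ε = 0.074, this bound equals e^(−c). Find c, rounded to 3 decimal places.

c = 2nε²/(b − a)² = 2·1556·0.074² / 1² = 17.0413.

17.041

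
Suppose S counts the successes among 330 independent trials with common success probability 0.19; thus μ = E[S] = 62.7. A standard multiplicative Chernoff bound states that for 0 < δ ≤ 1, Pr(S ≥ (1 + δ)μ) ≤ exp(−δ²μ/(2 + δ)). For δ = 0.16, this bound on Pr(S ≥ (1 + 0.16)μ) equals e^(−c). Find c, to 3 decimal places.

c = δ²μ/(2 + δ) = 0.16²·62.7/(2 + 0.16) = 0.7431.

0.743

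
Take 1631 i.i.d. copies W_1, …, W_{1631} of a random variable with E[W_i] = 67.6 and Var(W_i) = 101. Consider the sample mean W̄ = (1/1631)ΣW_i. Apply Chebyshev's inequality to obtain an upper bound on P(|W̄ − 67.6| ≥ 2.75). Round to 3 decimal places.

0.008

Var(W̄) = Var(W_i)/n = 101/1631 = 0.061925.
Chebyshev: P(|W̄ − 67.6| ≥ 2.75) ≤ Var(W̄)/(2.75)² = 101/(1631·2.75²) = 0.0082.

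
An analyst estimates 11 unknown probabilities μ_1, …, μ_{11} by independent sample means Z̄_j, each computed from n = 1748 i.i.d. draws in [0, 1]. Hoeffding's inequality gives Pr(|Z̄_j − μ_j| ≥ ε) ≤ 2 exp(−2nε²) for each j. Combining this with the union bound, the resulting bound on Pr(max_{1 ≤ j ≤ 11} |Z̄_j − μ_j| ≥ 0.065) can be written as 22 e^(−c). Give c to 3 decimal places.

Union bound over the 11 events: Pr(max_{1 ≤ j ≤ 11} |Z̄_j − μ_j| ≥ 0.065) ≤ 11·2·exp(−2nε²) = 22 exp(−2·1748·0.065²).
So c = 2·1748·0.065² = 14.7706.

14.771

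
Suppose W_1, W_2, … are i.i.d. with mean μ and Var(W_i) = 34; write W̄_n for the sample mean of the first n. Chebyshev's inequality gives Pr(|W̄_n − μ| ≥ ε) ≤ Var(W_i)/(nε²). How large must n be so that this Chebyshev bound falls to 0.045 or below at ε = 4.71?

35

Require 34/(n·4.71²) ≤ 0.045, i.e. n ≥ 34/(0.045·4.71²) = 34.058.
The smallest integer n is 35.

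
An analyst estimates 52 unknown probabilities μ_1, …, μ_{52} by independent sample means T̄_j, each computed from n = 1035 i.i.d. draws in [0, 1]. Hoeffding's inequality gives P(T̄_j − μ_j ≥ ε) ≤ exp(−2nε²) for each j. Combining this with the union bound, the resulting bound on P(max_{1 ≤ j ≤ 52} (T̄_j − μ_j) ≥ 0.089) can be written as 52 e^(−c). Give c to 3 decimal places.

Union bound over the 52 events: P(max_{1 ≤ j ≤ 52} (T̄_j − μ_j) ≥ 0.089) ≤ 52·exp(−2nε²) = 52 exp(−2·1035·0.089²).
So c = 2·1035·0.089² = 16.3965.

16.396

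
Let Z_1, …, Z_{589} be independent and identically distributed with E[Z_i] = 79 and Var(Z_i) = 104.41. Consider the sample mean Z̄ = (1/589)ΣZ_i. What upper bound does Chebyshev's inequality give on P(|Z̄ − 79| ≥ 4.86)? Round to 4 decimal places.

0.0075

Var(Z̄) = Var(Z_i)/n = 104.41/589 = 0.17727.
Chebyshev: P(|Z̄ − 79| ≥ 4.86) ≤ Var(Z̄)/(4.86)² = 104.41/(589·4.86²) = 0.0075.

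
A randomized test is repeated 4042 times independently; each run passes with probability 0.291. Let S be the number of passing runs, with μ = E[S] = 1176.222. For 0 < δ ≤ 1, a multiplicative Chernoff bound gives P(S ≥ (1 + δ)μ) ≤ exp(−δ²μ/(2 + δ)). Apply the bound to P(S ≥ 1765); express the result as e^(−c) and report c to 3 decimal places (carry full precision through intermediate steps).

Write 1765 = (1 + δ)μ, so δ = 1765/1176.222 − 1 = 0.5005671…
Then the exponent is δ²μ/(2 + δ) = (1765 − μ)² / (μ·(2 + δ)) = 117.862417.

117.862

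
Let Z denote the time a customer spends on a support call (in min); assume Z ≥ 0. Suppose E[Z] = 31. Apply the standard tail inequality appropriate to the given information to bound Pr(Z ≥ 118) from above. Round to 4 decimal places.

0.2627

Only the mean of a non-negative variable is known, so Markov's inequality is the applicable tail bound.
Markov's inequality: for a non-negative random variable, Pr(Z ≥ a) ≤ E[Z]/a.
Here E[Z] = 31 and a = 118, so the bound is 31/118 = 0.2627.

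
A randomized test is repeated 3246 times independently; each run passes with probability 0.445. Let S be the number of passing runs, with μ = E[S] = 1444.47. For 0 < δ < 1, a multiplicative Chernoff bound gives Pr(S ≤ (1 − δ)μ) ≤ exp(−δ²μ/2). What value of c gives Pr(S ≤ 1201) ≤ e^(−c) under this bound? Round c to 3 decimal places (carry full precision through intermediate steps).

Write 1201 = (1 − δ)μ, so δ = 1 − 1201/1444.47 = 0.1685532…
Then the exponent is δ²μ/2 = (μ − 1201)²/(2μ) = 20.518820.

20.519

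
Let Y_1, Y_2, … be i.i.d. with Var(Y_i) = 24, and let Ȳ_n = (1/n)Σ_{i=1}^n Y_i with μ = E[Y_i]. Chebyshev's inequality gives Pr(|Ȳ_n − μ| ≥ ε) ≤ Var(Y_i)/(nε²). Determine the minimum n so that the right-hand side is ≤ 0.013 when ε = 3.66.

138

Require 24/(n·3.66²) ≤ 0.013, i.e. n ≥ 24/(0.013·3.66²) = 137.818.
The smallest integer n is 138.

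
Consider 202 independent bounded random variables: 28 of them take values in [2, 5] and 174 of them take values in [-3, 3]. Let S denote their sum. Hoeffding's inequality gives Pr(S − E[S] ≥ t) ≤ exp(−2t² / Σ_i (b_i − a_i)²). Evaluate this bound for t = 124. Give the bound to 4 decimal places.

Σ(b_i − a_i)² = 28·3² + 174·6² = 6516.
Exponent = 2·124² / 6516 = 4.71946.
Bound = exp(−4.71946) = 0.00892.

0.0089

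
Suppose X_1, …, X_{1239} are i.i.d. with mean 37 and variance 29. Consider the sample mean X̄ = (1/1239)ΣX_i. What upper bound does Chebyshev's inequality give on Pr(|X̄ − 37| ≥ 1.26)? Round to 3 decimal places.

Var(X̄) = Var(X_i)/n = 29/1239 = 0.023406.
Chebyshev: Pr(|X̄ − 37| ≥ 1.26) ≤ Var(X̄)/(1.26)² = 29/(1239·1.26²) = 0.0147.

0.015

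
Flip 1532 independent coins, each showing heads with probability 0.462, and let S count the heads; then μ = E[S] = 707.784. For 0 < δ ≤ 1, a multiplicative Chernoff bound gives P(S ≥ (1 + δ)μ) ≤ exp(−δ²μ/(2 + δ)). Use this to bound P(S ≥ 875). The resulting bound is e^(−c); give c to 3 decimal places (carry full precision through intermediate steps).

Write 875 = (1 + δ)μ, so δ = 875/707.784 − 1 = 0.2362529…
Then the exponent is δ²μ/(2 + δ) = (875 − μ)² / (μ·(2 + δ)) = 17.665828.

17.666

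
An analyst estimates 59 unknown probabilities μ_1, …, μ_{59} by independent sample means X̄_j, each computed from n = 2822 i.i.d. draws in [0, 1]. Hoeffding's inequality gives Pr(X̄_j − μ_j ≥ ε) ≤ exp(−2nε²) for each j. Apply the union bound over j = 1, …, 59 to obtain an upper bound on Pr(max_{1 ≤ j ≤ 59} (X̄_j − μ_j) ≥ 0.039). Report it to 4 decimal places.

Per-experiment Hoeffding bound: exp(−2·2822·0.039²) = exp(−8.58452) = 0.00018698.
Union bound over 59 events: 59·0.00018698 = 0.01103.

0.0110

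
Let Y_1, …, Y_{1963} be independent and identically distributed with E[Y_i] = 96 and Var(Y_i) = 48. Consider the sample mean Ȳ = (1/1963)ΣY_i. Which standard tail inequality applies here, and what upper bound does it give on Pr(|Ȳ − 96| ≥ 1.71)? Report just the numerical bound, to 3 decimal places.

0.008

With mean and variance of each term known, Chebyshev's inequality bounds the deviation of the sum (or sample mean).
Var(Ȳ) = Var(Y_i)/n = 48/1963 = 0.024452.
Chebyshev: Pr(|Ȳ − 96| ≥ 1.71) ≤ Var(Ȳ)/(1.71)² = 48/(1963·1.71²) = 0.0084.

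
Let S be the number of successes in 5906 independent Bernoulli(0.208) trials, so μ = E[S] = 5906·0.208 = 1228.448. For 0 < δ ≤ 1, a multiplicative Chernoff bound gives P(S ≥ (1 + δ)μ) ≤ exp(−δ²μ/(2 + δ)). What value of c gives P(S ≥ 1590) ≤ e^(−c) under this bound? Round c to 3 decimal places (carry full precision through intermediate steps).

Write 1590 = (1 + δ)μ, so δ = 1590/1228.448 − 1 = 0.2943161…
Then the exponent is δ²μ/(2 + δ) = (1590 − μ)² / (μ·(2 + δ)) = 46.380082.

46.380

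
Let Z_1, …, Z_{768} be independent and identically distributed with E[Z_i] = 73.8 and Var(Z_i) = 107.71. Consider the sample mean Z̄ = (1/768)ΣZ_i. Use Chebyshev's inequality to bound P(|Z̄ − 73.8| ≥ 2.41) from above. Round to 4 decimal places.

Var(Z̄) = Var(Z_i)/n = 107.71/768 = 0.14025.
Chebyshev: P(|Z̄ − 73.8| ≥ 2.41) ≤ Var(Z̄)/(2.41)² = 107.71/(768·2.41²) = 0.0241.

0.0241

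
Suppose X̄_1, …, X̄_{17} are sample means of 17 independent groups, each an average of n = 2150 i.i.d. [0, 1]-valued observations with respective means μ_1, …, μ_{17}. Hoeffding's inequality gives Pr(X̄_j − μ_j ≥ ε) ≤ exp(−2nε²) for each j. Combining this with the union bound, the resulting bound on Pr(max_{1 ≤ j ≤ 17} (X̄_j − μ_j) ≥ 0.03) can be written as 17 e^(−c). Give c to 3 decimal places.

3.870

Union bound over the 17 events: Pr(max_{1 ≤ j ≤ 17} (X̄_j − μ_j) ≥ 0.03) ≤ 17·exp(−2nε²) = 17 exp(−2·2150·0.03²).
So c = 2·2150·0.03² = 3.8700.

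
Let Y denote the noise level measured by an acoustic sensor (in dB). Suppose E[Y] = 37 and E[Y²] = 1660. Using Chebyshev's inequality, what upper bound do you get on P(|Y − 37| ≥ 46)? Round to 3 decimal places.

0.138

Var(Y) = E[Y²] − (E[Y])² = 1660 − 1369 = 291.
Chebyshev's inequality: P(|Y − μ| ≥ t) ≤ Var(Y)/t² = 291/2116 = 0.1375.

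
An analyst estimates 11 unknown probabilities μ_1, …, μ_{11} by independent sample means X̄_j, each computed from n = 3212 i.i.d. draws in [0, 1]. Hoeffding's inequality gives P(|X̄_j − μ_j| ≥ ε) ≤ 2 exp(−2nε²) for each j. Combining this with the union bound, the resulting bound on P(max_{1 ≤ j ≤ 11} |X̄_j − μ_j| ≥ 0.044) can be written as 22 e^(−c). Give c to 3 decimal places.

12.437

Union bound over the 11 events: P(max_{1 ≤ j ≤ 11} |X̄_j − μ_j| ≥ 0.044) ≤ 11·2·exp(−2nε²) = 22 exp(−2·3212·0.044²).
So c = 2·3212·0.044² = 12.4369.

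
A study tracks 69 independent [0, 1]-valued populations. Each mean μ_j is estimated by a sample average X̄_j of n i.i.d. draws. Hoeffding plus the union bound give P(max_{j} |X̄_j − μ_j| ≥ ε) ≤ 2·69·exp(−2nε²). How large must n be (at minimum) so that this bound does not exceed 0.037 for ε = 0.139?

213

Need 2·69·exp(−2nε²) ≤ 0.037, i.e. exp(−2nε²) ≤ 0.037/138.
So 2nε² ≥ ln(138/0.037) = 8.224091.
Hence n ≥ 8.224091/(2·0.139²) = 212.828.
The smallest integer n is 213.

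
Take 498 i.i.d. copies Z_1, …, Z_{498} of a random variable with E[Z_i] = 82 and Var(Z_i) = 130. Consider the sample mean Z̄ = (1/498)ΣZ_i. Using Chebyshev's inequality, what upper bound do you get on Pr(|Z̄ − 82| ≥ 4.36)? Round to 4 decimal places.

Var(Z̄) = Var(Z_i)/n = 130/498 = 0.26104.
Chebyshev: Pr(|Z̄ − 82| ≥ 4.36) ≤ Var(Z̄)/(4.36)² = 130/(498·4.36²) = 0.0137.

0.0137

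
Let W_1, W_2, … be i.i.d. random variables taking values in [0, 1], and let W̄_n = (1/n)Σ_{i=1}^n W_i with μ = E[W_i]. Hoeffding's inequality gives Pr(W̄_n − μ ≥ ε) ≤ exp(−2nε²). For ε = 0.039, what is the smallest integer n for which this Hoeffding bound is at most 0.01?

Require exp(−2nε²) ≤ 0.01, i.e. 2nε² ≥ ln(1/0.01) = 4.605170.
So n ≥ 4.605170 / (2·0.039²) = 1513.863.
The smallest integer n is 1514.

1514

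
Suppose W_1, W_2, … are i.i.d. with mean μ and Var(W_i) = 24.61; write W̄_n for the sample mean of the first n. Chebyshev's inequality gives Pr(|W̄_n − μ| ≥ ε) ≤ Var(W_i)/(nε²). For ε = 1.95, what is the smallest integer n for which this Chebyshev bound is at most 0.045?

144

Require 24.61/(n·1.95²) ≤ 0.045, i.e. n ≥ 24.61/(0.045·1.95²) = 143.824.
The smallest integer n is 144.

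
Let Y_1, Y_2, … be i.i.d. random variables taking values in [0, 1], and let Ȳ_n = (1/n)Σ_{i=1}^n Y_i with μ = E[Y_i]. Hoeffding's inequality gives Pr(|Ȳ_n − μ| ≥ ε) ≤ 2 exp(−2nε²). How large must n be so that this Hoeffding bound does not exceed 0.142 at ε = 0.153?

57

Require 2·exp(−2nε²) ≤ 0.142, i.e. 2nε² ≥ ln(2/0.142) = 2.645075.
So n ≥ 2.645075 / (2·0.153²) = 56.497.
The smallest integer n is 57.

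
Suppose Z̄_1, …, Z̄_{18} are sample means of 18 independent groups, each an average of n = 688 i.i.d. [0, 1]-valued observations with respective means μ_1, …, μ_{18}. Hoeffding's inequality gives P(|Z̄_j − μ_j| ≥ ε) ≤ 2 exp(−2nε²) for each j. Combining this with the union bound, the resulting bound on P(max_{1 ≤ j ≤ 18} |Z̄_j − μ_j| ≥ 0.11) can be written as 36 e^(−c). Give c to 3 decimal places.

16.650

Union bound over the 18 events: P(max_{1 ≤ j ≤ 18} |Z̄_j − μ_j| ≥ 0.11) ≤ 18·2·exp(−2nε²) = 36 exp(−2·688·0.11²).
So c = 2·688·0.11² = 16.6496.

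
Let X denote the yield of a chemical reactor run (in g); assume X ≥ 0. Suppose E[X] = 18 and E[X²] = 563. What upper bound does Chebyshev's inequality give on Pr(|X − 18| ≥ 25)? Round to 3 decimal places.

0.382

Var(X) = E[X²] − (E[X])² = 563 − 324 = 239.
Chebyshev's inequality: Pr(|X − μ| ≥ t) ≤ Var(X)/t² = 239/625 = 0.3824.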